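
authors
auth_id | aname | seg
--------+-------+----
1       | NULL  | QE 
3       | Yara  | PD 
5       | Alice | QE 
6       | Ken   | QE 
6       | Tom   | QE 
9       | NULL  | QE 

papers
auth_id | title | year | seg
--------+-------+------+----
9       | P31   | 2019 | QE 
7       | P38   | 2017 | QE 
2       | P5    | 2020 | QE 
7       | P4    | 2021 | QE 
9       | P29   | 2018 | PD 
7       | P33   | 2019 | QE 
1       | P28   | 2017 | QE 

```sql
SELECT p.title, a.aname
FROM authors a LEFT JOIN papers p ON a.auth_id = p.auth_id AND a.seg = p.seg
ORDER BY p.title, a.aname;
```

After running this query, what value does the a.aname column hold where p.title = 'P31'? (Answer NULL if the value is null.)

LEFT JOIN keeps every row from `authors`; unmatched rows get NULL for `papers`'s columns.
Matching on a.auth_id = p.auth_id AND a.seg = p.seg.
- a (auth_id=1, seg=QE) pairs with 1 row(s) of p.
- a (auth_id=3, seg=PD) has no partner → padded with NULL.
- a (auth_id=5, seg=QE) has no partner → padded with NULL.
- a (auth_id=6, seg=QE) has no partner → padded with NULL.
- a (auth_id=6, seg=QE) has no partner → padded with NULL.
- a (auth_id=9, seg=QE) pairs with 1 row(s) of p.

NULL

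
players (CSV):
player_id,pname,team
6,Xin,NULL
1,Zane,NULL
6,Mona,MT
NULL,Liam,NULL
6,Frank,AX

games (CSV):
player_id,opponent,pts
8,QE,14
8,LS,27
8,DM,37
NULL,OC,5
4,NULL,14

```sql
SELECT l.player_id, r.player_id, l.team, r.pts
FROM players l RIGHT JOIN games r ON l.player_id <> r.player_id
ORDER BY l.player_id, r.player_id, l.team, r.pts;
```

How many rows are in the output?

17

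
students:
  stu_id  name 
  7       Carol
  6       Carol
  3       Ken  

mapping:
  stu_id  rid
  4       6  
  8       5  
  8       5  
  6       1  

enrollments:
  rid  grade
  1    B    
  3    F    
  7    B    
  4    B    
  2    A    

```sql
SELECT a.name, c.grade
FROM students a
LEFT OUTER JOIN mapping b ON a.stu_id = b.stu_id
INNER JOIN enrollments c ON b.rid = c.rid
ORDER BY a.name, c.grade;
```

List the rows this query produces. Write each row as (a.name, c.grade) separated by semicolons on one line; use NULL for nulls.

(Carol, B)

Joins associate left-to-right: students LEFT JOIN mapping on stu_id gives 3 intermediate row(s).
Then INNER JOIN `enrollments c` on rid: keep only rows whose b.rid appears in c.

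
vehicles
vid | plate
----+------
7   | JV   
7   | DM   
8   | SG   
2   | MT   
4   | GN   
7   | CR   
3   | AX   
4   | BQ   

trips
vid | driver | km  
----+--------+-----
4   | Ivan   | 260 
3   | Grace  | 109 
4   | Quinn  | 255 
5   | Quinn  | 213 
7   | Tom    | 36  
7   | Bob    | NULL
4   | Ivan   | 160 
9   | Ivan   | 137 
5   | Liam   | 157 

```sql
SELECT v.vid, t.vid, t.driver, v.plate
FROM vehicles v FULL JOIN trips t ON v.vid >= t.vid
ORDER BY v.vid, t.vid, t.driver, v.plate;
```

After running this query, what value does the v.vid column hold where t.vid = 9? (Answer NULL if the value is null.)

NULL

FULL OUTER JOIN keeps every row from both sides; unmatched rows get NULL for the other side's columns.
Matching on v.vid >= t.vid.
Matched pairs: 41; unmatched v rows kept: 1; unmatched t rows kept: 1.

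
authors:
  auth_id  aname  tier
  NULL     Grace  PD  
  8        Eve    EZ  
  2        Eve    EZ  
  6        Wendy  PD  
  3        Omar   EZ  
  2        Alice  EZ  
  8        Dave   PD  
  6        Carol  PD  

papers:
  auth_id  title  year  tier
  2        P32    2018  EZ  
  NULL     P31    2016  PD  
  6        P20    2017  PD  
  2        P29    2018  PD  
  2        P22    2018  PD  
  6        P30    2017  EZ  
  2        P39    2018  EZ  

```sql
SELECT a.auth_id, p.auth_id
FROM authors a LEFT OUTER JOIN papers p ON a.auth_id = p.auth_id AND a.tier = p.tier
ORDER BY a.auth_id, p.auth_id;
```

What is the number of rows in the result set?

10

LEFT JOIN keeps every row from `authors`; unmatched rows get NULL for `papers`'s columns.
Matching on a.auth_id = p.auth_id AND a.tier = p.tier. A NULL in a compared column never satisfies the condition.
Matched pairs: 6; unmatched a rows kept: 4.
Total: 6 matched + 4 padded = 10 rows.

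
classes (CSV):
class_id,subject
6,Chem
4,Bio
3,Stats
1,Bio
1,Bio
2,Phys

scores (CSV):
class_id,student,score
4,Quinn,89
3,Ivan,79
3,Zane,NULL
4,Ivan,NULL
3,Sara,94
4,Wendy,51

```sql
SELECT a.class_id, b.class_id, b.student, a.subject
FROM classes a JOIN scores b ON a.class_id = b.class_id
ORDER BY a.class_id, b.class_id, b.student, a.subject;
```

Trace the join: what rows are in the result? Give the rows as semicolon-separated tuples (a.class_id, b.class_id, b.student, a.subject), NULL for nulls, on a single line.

(3, 3, Ivan, Stats); (3, 3, Sara, Stats); (3, 3, Zane, Stats); (4, 4, Ivan, Bio); (4, 4, Quinn, Bio); (4, 4, Wendy, Bio)

INNER JOIN keeps only pairs where the ON condition holds.
Matching on a.class_id = b.class_id.
Matched pairs: 6.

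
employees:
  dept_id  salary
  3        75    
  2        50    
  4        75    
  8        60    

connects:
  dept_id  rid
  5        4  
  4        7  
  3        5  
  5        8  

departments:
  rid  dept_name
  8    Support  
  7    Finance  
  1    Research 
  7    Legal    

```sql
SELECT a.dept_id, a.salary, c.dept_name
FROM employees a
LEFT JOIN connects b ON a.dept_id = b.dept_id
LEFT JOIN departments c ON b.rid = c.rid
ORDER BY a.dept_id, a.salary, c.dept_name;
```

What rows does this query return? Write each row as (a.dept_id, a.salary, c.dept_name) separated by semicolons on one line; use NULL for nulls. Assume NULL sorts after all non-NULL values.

(2, 50, NULL); (3, 75, NULL); (4, 75, Finance); (4, 75, Legal); (8, 60, NULL)

Joins associate left-to-right: employees LEFT JOIN connects on dept_id gives 4 intermediate row(s).
Then LEFT JOIN `departments c` on rid: each of those 4 rows is kept; rows whose b.rid has no match in c get NULL for c's columns.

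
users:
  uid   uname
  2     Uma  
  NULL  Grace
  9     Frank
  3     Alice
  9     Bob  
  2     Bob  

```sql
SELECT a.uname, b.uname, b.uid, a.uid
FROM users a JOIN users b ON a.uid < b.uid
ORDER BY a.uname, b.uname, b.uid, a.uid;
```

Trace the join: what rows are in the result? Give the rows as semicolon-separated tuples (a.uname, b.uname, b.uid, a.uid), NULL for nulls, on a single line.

(Alice, Bob, 9, 3); (Alice, Frank, 9, 3); (Bob, Alice, 3, 2); (Bob, Bob, 9, 2); (Bob, Frank, 9, 2); (Uma, Alice, 3, 2); (Uma, Bob, 9, 2); (Uma, Frank, 9, 2)

INNER JOIN keeps only pairs where the ON condition holds.
Matching on a.uid < b.uid. A NULL in a compared column never satisfies the condition.
- a[0] uid=2 → 3 match(es) in b → 3 row(s).
- a[1] uid=NULL → no match; dropped.
- a[2] uid=9 → no match; dropped.
- a[3] uid=3 → 2 match(es) in b → 2 row(s).
- a[4] uid=9 → no match; dropped.
- a[5] uid=2 → 3 match(es) in b → 3 row(s).
After projecting and ordering:
a.uname | b.uname | b.uid | a.uid
Alice | Bob | 9 | 3
Alice | Frank | 9 | 3
Bob | Alice | 3 | 2
Bob | Bob | 9 | 2
Bob | Frank | 9 | 2
Uma | Alice | 3 | 2
Uma | Bob | 9 | 2
Uma | Frank | 9 | 2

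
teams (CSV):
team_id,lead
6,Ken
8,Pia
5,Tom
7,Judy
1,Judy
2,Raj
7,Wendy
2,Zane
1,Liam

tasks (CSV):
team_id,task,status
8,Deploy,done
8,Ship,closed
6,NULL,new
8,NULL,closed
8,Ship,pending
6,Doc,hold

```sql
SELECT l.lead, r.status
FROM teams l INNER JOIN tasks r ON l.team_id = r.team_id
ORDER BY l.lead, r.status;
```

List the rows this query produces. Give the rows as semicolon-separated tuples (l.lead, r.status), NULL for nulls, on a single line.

(Ken, hold); (Ken, new); (Pia, closed); (Pia, closed); (Pia, done); (Pia, pending)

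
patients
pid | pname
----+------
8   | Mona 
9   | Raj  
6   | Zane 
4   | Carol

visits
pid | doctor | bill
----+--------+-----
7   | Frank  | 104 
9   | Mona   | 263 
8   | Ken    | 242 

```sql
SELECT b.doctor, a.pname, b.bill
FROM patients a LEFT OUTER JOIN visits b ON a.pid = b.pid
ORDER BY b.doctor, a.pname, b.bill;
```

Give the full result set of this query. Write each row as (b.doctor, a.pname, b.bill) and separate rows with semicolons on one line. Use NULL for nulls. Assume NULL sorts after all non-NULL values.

LEFT JOIN keeps every row from `patients`; unmatched rows get NULL for `visits`'s columns.
Matching on a.pid = b.pid.
- pid=8: 1 matching b row(s), so 1 row(s) emitted.
- pid=9: 1 matching b row(s), so 1 row(s) emitted.
- pid=6: no b row matches, row kept with b columns NULL.
- pid=4: no b row matches, row kept with b columns NULL.
After projecting and ordering:
b.doctor | a.pname | b.bill
Ken | Mona | 242
Mona | Raj | 263
NULL | Carol | NULL
NULL | Zane | NULL

(Ken, Mona, 242); (Mona, Raj, 263); (NULL, Carol, NULL); (NULL, Zane, NULL)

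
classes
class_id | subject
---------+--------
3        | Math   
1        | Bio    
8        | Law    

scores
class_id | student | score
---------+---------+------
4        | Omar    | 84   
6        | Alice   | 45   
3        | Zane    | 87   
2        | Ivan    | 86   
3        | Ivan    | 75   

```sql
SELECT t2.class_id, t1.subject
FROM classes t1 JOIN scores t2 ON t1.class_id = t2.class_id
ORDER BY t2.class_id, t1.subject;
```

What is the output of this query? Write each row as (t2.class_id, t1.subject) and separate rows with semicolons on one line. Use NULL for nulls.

INNER JOIN keeps only pairs where the ON condition holds.
Matching on t1.class_id = t2.class_id.
Matched pairs: 2.

(3, Math); (3, Math)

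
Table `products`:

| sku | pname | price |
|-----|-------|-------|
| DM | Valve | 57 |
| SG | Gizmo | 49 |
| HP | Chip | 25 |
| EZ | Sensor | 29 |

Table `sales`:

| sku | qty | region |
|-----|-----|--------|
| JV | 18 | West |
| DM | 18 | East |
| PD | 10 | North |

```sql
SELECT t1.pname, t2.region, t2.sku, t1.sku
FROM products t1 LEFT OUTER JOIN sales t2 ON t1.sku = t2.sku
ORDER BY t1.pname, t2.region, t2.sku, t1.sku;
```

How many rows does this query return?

4

LEFT JOIN keeps every row from `products`; unmatched rows get NULL for `sales`'s columns.
Matching on t1.sku = t2.sku.
- t1[0] sku=DM → 1 match(es) in t2 → 1 row(s).
- t1[1] sku=SG → no match; kept with NULLs on the t2 side.
- t1[2] sku=HP → no match; kept with NULLs on the t2 side.
- t1[3] sku=EZ → no match; kept with NULLs on the t2 side.
Total: 1 matched + 3 padded = 4 rows.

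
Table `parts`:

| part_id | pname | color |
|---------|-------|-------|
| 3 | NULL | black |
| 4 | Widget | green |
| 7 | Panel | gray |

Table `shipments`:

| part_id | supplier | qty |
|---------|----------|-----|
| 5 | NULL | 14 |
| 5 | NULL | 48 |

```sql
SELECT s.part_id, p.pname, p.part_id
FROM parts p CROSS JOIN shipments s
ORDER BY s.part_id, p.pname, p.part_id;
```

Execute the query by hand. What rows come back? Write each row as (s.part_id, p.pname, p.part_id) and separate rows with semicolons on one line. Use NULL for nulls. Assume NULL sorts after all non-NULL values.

(5, Panel, 7); (5, Panel, 7); (5, Widget, 4); (5, Widget, 4); (5, NULL, 3); (5, NULL, 3)

CROSS JOIN pairs every row of `parts` with every row of `shipments`: 3 × 2 = 6 rows.
After projecting and ordering:
s.part_id | p.pname | p.part_id
5 | Panel | 7
5 | Panel | 7
5 | Widget | 4
5 | Widget | 4
5 | NULL | 3
5 | NULL | 3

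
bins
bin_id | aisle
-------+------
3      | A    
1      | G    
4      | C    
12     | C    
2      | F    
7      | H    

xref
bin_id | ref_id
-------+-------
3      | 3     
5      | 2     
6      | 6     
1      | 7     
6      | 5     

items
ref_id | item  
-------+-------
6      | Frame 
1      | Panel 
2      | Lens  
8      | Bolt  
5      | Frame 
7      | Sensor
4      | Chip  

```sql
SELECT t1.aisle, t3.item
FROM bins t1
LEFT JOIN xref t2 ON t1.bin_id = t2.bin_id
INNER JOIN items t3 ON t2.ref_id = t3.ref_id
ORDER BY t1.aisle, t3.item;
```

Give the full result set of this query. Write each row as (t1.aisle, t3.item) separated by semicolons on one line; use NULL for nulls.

Joins associate left-to-right: bins LEFT JOIN xref on bin_id gives 6 intermediate row(s).
Then INNER JOIN `items t3` on ref_id: keep only rows whose t2.ref_id appears in t3.

(G, Sensor)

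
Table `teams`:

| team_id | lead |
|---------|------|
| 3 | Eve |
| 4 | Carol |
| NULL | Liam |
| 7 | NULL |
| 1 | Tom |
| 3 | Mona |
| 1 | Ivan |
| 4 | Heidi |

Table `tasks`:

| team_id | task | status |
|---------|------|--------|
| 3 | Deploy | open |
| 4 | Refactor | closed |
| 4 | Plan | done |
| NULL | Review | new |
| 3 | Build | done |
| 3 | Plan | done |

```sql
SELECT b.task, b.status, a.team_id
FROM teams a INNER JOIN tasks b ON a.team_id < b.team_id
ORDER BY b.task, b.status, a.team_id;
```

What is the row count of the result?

INNER JOIN keeps only pairs where the ON condition holds.
Matching on a.team_id < b.team_id. A NULL in a compared column never satisfies the condition.
Matched pairs: 14.
Total: 14 rows.

14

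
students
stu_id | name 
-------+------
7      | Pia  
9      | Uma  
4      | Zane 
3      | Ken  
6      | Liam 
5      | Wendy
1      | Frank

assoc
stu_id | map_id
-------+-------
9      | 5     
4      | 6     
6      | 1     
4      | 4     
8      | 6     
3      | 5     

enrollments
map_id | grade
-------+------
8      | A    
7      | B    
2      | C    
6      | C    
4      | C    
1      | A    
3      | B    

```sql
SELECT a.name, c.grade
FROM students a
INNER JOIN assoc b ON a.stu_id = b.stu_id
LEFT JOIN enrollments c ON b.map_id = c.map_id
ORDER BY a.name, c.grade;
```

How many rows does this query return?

Joins associate left-to-right: students INNER JOIN assoc on stu_id gives 5 intermediate row(s).
Then LEFT JOIN `enrollments c` on map_id: each of those 5 rows is kept; rows whose b.map_id has no match in c get NULL for c's columns.
Result: 5 row(s).

5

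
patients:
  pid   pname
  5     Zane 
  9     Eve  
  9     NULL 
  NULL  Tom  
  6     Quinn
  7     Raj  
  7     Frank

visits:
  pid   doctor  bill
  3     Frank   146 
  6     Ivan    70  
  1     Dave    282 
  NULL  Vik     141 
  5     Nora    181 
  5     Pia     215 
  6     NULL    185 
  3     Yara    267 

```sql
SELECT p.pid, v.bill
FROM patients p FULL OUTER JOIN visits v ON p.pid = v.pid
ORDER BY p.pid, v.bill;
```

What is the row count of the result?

13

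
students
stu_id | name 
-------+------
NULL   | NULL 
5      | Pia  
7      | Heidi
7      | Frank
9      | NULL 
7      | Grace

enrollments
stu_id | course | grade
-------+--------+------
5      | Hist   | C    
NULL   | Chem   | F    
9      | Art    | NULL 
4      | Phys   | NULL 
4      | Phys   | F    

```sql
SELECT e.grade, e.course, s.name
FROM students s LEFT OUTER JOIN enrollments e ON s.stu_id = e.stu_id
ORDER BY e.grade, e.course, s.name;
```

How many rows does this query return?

6

LEFT JOIN keeps every row from `students`; unmatched rows get NULL for `enrollments`'s columns.
Matching on s.stu_id = e.stu_id. A NULL in a compared column never satisfies the condition.
- s row (stu_id=NULL): no match → kept, e columns NULL.
- s row (stu_id=5): matches 1 e row(s) → 1 output row(s).
- s row (stu_id=7): no match → kept, e columns NULL.
- s row (stu_id=7): no match → kept, e columns NULL.
- s row (stu_id=9): matches 1 e row(s) → 1 output row(s).
- s row (stu_id=7): no match → kept, e columns NULL.
Total: 2 matched + 4 padded = 6 rows.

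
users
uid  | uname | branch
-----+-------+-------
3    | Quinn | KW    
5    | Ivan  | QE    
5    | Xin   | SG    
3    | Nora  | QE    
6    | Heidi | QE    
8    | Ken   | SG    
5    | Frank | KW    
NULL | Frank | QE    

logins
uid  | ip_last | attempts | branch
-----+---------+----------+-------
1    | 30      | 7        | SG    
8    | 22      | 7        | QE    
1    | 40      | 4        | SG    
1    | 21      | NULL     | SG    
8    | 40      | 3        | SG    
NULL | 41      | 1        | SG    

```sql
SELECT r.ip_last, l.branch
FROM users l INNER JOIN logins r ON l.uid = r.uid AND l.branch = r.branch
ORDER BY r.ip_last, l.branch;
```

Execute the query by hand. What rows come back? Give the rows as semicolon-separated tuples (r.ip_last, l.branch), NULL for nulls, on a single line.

(40, SG)

INNER JOIN keeps only pairs where the ON condition holds.
Matching on l.uid = r.uid AND l.branch = r.branch. A NULL in a compared column never satisfies the condition.
- l (uid=3, branch=KW) has no partner → excluded.
- l (uid=5, branch=QE) has no partner → excluded.
- l (uid=5, branch=SG) has no partner → excluded.
- l (uid=3, branch=QE) has no partner → excluded.
- l (uid=6, branch=QE) has no partner → excluded.
- l (uid=8, branch=SG) pairs with 1 row(s) of r.
- l (uid=5, branch=KW) has no partner → excluded.
- l (uid=NULL, branch=QE) has no partner → excluded.
After projecting and ordering:
r.ip_last | l.branch
40 | SG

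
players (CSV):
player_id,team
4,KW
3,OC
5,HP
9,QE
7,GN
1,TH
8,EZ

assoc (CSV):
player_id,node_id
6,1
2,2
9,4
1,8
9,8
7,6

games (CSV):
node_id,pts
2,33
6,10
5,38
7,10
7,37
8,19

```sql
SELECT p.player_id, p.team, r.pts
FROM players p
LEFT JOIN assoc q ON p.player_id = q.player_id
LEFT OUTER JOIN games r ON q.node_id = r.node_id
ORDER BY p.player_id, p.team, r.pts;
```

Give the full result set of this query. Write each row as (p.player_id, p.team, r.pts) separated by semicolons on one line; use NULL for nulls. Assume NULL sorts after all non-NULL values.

Step 1 — p LEFT JOIN q on player_id → 8 row(s).
Then LEFT JOIN `games r` on node_id: each of those 8 rows is kept; rows whose q.node_id has no match in r get NULL for r's columns.

(1, TH, 19); (3, OC, NULL); (4, KW, NULL); (5, HP, NULL); (7, GN, 10); (8, EZ, NULL); (9, QE, 19); (9, QE, NULL)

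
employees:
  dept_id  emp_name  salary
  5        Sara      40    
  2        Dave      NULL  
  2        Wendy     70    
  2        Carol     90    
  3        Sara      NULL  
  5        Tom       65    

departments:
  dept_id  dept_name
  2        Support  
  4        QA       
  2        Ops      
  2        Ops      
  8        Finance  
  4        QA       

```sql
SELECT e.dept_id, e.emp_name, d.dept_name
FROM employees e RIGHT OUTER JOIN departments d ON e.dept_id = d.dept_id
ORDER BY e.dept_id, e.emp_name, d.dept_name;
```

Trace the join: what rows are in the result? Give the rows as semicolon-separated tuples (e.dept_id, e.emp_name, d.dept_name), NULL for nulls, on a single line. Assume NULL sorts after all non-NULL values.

RIGHT JOIN keeps every row from `departments`; unmatched rows get NULL for `employees`'s columns.
Matching on e.dept_id = d.dept_id.
- e[0] dept_id=5 → no match.
- e[1] dept_id=2 → 3 match(es) in d → 3 row(s).
- e[2] dept_id=2 → 3 match(es) in d → 3 row(s).
- e[3] dept_id=2 → 3 match(es) in d → 3 row(s).
- e[4] dept_id=3 → no match.
- e[5] dept_id=5 → no match.
- 3 d row(s) had no e match → kept, e columns NULL.

(2, Carol, Ops); (2, Carol, Ops); (2, Carol, Support); (2, Dave, Ops); (2, Dave, Ops); (2, Dave, Support); (2, Wendy, Ops); (2, Wendy, Ops); (2, Wendy, Support); (NULL, NULL, Finance); (NULL, NULL, QA); (NULL, NULL, QA)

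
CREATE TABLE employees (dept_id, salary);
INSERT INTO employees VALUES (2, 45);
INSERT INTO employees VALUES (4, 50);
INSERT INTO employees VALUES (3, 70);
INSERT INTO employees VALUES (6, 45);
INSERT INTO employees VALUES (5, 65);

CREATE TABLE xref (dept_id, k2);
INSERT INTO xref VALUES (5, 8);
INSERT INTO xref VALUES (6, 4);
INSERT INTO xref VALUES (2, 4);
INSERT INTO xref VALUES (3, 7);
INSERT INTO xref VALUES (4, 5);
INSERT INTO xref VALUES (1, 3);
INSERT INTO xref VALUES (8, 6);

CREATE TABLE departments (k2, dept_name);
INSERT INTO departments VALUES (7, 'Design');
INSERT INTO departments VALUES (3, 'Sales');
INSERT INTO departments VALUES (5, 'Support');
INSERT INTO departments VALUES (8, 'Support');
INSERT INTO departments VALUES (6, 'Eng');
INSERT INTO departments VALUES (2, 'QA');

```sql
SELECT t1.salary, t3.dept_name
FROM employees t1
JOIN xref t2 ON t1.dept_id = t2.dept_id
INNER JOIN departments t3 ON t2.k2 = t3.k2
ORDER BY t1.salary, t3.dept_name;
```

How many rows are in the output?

Joins associate left-to-right: employees INNER JOIN xref on dept_id gives 5 intermediate row(s).
Then INNER JOIN `departments t3` on k2: keep only rows whose t2.k2 appears in t3.
Result: 3 row(s).

3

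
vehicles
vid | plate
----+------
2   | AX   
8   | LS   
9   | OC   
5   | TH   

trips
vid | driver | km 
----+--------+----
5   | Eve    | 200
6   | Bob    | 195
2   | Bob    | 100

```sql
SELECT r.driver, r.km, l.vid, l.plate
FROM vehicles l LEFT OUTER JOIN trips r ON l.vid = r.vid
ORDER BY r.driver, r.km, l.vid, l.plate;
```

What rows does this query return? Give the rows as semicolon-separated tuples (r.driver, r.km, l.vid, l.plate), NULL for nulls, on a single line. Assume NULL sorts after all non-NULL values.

LEFT JOIN keeps every row from `vehicles`; unmatched rows get NULL for `trips`'s columns.
Matching on l.vid = r.vid.
- vid=2: 1 matching r row(s), so 1 row(s) emitted.
- vid=8: no r row matches, row kept with r columns NULL.
- vid=9: no r row matches, row kept with r columns NULL.
- vid=5: 1 matching r row(s), so 1 row(s) emitted.
After projecting and ordering:
r.driver | r.km | l.vid | l.plate
Bob | 100 | 2 | AX
Eve | 200 | 5 | TH
NULL | NULL | 8 | LS
NULL | NULL | 9 | OC

(Bob, 100, 2, AX); (Eve, 200, 5, TH); (NULL, NULL, 8, LS); (NULL, NULL, 9, OC)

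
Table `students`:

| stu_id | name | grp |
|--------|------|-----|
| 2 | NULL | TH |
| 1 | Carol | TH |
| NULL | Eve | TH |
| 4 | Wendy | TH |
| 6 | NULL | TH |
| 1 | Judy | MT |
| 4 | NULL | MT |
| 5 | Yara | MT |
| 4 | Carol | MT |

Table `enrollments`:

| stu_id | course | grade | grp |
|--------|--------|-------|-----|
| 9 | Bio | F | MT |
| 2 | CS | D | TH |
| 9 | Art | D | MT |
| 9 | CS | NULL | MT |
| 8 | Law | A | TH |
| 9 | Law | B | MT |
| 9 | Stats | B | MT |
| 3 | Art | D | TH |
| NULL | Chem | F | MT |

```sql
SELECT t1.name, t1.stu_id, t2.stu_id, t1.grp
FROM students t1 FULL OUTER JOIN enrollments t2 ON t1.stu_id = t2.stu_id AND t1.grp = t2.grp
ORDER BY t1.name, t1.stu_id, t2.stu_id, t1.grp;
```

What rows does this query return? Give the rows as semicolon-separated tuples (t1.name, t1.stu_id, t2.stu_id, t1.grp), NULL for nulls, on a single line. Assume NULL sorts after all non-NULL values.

FULL OUTER JOIN keeps every row from both sides; unmatched rows get NULL for the other side's columns.
Matching on t1.stu_id = t2.stu_id AND t1.grp = t2.grp. A NULL in a compared column never satisfies the condition.
- stu_id=2, grp=TH: 1 matching t2 row(s), so 1 row(s) emitted.
- stu_id=1, grp=TH: no t2 row matches, row kept with t2 columns NULL.
- stu_id=NULL, grp=TH: no t2 row matches, row kept with t2 columns NULL.
- stu_id=4, grp=TH: no t2 row matches, row kept with t2 columns NULL.
- stu_id=6, grp=TH: no t2 row matches, row kept with t2 columns NULL.
- stu_id=1, grp=MT: no t2 row matches, row kept with t2 columns NULL.
- stu_id=4, grp=MT: no t2 row matches, row kept with t2 columns NULL.
- stu_id=5, grp=MT: no t2 row matches, row kept with t2 columns NULL.
- stu_id=4, grp=MT: no t2 row matches, row kept with t2 columns NULL.
- plus 8 unmatched t2 row(s), each kept with NULL t1 columns.

(Carol, 1, NULL, TH); (Carol, 4, NULL, MT); (Eve, NULL, NULL, TH); (Judy, 1, NULL, MT); (Wendy, 4, NULL, TH); (Yara, 5, NULL, MT); (NULL, 2, 2, TH); (NULL, 4, NULL, MT); (NULL, 6, NULL, TH); (NULL, NULL, 3, NULL); (NULL, NULL, 8, NULL); (NULL, NULL, 9, NULL); (NULL, NULL, 9, NULL); (NULL, NULL, 9, NULL); (NULL, NULL, 9, NULL); (NULL, NULL, 9, NULL); (NULL, NULL, NULL, NULL)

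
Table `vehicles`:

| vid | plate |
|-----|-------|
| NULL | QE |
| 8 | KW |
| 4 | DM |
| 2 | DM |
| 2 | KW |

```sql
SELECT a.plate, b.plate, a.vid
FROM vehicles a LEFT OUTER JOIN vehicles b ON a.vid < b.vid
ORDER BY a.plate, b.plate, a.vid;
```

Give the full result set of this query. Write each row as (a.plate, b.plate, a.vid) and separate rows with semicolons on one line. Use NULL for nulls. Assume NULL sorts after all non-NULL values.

(DM, DM, 2); (DM, KW, 2); (DM, KW, 4); (KW, DM, 2); (KW, KW, 2); (KW, NULL, 8); (QE, NULL, NULL)

LEFT JOIN keeps every row from `vehicles a`; unmatched rows get NULL for `vehicles b`'s columns.
Matching on a.vid < b.vid. A NULL in a compared column never satisfies the condition.
- vid=NULL: no b row matches, row kept with b columns NULL.
- vid=8: no b row matches, row kept with b columns NULL.
- vid=4: 1 matching b row(s), so 1 row(s) emitted.
- vid=2: 2 matching b row(s), so 2 row(s) emitted.
- vid=2: 2 matching b row(s), so 2 row(s) emitted.
After projecting and ordering:
a.plate | b.plate | a.vid
DM | DM | 2
DM | KW | 2
DM | KW | 4
KW | DM | 2
KW | KW | 2
KW | NULL | 8
QE | NULL | NULL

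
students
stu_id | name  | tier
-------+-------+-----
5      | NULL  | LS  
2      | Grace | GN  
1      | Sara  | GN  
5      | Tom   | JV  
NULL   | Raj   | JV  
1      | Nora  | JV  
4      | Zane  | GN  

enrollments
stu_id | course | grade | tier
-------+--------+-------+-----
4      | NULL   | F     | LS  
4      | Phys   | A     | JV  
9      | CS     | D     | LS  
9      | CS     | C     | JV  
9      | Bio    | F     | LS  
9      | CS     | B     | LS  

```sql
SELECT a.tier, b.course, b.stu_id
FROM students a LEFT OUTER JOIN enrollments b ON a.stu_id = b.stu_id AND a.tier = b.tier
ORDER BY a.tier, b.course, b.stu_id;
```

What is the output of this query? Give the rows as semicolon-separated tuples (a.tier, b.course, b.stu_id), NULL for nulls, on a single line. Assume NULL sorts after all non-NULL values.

LEFT JOIN keeps every row from `students`; unmatched rows get NULL for `enrollments`'s columns.
Matching on a.stu_id = b.stu_id AND a.tier = b.tier. A NULL in a compared column never satisfies the condition.
Matched pairs: 0; unmatched a rows kept: 7.

(GN, NULL, NULL); (GN, NULL, NULL); (GN, NULL, NULL); (JV, NULL, NULL); (JV, NULL, NULL); (JV, NULL, NULL); (LS, NULL, NULL)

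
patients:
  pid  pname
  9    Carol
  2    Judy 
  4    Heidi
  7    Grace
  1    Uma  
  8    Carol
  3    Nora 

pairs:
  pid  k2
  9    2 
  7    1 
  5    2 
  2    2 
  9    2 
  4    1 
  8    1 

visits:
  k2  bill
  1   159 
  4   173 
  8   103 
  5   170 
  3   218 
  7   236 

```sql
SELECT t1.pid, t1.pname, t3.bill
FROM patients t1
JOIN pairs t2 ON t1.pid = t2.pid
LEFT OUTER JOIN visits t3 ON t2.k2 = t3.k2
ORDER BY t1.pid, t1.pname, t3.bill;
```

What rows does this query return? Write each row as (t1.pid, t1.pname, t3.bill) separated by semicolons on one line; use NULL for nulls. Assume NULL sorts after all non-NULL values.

Evaluate left to right. First `patients t1 INNER JOIN pairs t2` on pid: 6 row(s).
Then LEFT JOIN `visits t3` on k2: each of those 6 rows is kept; rows whose t2.k2 has no match in t3 get NULL for t3's columns.

(2, Judy, NULL); (4, Heidi, 159); (7, Grace, 159); (8, Carol, 159); (9, Carol, NULL); (9, Carol, NULL)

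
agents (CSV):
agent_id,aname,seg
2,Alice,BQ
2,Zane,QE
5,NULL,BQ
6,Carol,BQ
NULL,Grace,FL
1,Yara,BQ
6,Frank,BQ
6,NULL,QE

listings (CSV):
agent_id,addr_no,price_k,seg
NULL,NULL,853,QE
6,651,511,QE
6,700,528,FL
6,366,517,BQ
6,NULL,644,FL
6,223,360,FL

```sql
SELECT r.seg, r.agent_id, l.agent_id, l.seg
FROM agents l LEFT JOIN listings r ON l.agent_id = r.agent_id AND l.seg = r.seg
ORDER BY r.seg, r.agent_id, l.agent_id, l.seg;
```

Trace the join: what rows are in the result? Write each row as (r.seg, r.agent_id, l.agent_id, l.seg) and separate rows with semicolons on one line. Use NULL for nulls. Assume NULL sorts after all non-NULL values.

(BQ, 6, 6, BQ); (BQ, 6, 6, BQ); (QE, 6, 6, QE); (NULL, NULL, 1, BQ); (NULL, NULL, 2, BQ); (NULL, NULL, 2, QE); (NULL, NULL, 5, BQ); (NULL, NULL, NULL, FL)

LEFT JOIN keeps every row from `agents`; unmatched rows get NULL for `listings`'s columns.
Matching on l.agent_id = r.agent_id AND l.seg = r.seg. A NULL in a compared column never satisfies the condition.
Matched pairs: 3; unmatched l rows kept: 5.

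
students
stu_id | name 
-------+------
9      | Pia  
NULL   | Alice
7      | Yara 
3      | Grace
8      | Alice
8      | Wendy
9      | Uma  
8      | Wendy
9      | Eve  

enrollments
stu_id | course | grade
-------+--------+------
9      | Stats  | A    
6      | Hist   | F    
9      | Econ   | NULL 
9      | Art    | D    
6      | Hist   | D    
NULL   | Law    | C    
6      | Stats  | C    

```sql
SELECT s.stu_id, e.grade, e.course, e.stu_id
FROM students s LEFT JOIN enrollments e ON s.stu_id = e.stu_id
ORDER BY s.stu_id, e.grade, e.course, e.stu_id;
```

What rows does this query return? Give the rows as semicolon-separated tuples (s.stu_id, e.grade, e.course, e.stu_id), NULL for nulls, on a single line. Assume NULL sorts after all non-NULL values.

(3, NULL, NULL, NULL); (7, NULL, NULL, NULL); (8, NULL, NULL, NULL); (8, NULL, NULL, NULL); (8, NULL, NULL, NULL); (9, A, Stats, 9); (9, A, Stats, 9); (9, A, Stats, 9); (9, D, Art, 9); (9, D, Art, 9); (9, D, Art, 9); (9, NULL, Econ, 9); (9, NULL, Econ, 9); (9, NULL, Econ, 9); (NULL, NULL, NULL, NULL)

LEFT JOIN keeps every row from `students`; unmatched rows get NULL for `enrollments`'s columns.
Matching on s.stu_id = e.stu_id. A NULL in a compared column never satisfies the condition.
- s (stu_id=9) pairs with 3 row(s) of e.
- s (stu_id=NULL) has no partner → padded with NULL.
- s (stu_id=7) has no partner → padded with NULL.
- s (stu_id=3) has no partner → padded with NULL.
- s (stu_id=8) has no partner → padded with NULL.
- s (stu_id=8) has no partner → padded with NULL.
- s (stu_id=9) pairs with 3 row(s) of e.
- s (stu_id=8) has no partner → padded with NULL.
- s (stu_id=9) pairs with 3 row(s) of e.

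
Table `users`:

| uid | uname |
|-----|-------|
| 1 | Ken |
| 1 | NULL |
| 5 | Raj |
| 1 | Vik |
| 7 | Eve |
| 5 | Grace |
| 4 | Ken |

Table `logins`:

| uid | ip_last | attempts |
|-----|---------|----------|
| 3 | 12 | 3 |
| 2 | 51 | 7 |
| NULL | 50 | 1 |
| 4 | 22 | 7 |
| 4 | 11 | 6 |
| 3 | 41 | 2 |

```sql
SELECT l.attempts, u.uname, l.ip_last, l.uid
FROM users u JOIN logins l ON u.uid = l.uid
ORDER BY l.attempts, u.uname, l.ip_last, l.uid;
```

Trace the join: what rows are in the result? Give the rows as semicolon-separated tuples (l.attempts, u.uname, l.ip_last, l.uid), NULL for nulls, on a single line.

(6, Ken, 11, 4); (7, Ken, 22, 4)

INNER JOIN keeps only pairs where the ON condition holds.
Matching on u.uid = l.uid. A NULL in a compared column never satisfies the condition.
Matched pairs: 2.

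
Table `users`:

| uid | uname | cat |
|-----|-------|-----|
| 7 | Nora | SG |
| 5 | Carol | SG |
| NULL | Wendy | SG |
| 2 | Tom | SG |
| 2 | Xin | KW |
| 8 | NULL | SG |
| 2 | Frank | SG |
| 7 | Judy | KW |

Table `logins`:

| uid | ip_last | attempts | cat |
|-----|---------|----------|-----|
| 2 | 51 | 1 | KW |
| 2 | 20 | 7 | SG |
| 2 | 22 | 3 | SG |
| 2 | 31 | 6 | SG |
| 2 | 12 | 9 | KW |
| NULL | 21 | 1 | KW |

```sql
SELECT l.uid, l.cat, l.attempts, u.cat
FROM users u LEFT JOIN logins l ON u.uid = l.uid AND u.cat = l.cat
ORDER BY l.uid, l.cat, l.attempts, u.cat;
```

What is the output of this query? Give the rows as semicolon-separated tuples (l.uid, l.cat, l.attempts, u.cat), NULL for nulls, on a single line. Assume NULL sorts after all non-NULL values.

LEFT JOIN keeps every row from `users`; unmatched rows get NULL for `logins`'s columns.
Matching on u.uid = l.uid AND u.cat = l.cat. A NULL in a compared column never satisfies the condition.
Matched pairs: 8; unmatched u rows kept: 5.

(2, KW, 1, KW); (2, KW, 9, KW); (2, SG, 3, SG); (2, SG, 3, SG); (2, SG, 6, SG); (2, SG, 6, SG); (2, SG, 7, SG); (2, SG, 7, SG); (NULL, NULL, NULL, KW); (NULL, NULL, NULL, SG); (NULL, NULL, NULL, SG); (NULL, NULL, NULL, SG); (NULL, NULL, NULL, SG)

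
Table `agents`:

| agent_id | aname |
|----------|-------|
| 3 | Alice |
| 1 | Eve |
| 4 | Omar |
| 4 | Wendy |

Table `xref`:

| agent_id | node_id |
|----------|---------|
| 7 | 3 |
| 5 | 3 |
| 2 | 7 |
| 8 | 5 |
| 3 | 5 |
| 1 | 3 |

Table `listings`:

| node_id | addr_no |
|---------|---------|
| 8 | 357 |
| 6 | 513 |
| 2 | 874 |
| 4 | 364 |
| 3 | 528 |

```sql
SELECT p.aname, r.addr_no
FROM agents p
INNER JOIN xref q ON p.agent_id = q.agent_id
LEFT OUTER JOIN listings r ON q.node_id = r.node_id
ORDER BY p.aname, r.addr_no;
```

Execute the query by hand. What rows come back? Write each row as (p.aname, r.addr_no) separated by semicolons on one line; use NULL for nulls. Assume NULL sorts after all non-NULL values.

Joins associate left-to-right: agents INNER JOIN xref on agent_id gives 2 intermediate row(s).
Then LEFT JOIN `listings r` on node_id: each of those 2 rows is kept; rows whose q.node_id has no match in r get NULL for r's columns.

(Alice, NULL); (Eve, 528)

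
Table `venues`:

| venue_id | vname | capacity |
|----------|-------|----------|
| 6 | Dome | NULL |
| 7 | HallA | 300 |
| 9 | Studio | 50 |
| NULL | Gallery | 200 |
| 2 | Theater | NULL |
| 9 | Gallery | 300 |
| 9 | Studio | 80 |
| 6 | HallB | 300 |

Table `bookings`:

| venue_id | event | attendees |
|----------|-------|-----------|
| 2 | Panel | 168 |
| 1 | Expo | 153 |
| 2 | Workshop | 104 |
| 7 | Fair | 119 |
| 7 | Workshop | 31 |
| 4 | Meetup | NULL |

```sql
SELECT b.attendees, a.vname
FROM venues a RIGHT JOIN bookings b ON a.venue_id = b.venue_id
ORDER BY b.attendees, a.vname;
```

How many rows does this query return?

RIGHT JOIN keeps every row from `bookings`; unmatched rows get NULL for `venues`'s columns.
Matching on a.venue_id = b.venue_id. A NULL in a compared column never satisfies the condition.
- venue_id=6: no matching b row.
- venue_id=7: 2 matching b row(s), so 2 row(s) emitted.
- venue_id=9: no matching b row.
- venue_id=NULL: no matching b row.
- venue_id=2: 2 matching b row(s), so 2 row(s) emitted.
- venue_id=9: no matching b row.
- venue_id=9: no matching b row.
- venue_id=6: no matching b row.
- 2 b row(s) had no a match → kept, a columns NULL.
Total: 4 matched + 2 padded = 6 rows.

6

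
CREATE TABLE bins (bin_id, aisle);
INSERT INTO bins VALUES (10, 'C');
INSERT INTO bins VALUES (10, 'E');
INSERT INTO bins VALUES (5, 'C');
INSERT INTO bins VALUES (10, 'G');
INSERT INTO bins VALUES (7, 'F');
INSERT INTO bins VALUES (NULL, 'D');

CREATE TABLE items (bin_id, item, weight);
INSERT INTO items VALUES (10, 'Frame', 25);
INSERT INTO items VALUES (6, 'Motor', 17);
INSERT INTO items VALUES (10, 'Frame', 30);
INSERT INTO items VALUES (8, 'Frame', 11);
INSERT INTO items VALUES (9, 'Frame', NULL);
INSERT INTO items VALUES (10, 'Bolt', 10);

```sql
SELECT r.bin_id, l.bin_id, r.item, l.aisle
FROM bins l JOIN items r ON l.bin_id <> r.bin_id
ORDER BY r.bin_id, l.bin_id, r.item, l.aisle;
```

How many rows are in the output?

21

INNER JOIN keeps only pairs where the ON condition holds.
Matching on l.bin_id <> r.bin_id. A NULL in a compared column never satisfies the condition.
- l row (bin_id=10): matches 3 r row(s) → 3 output row(s).
- l row (bin_id=10): matches 3 r row(s) → 3 output row(s).
- l row (bin_id=5): matches 6 r row(s) → 6 output row(s).
- l row (bin_id=10): matches 3 r row(s) → 3 output row(s).
- l row (bin_id=7): matches 6 r row(s) → 6 output row(s).
- l row (bin_id=NULL): no match → dropped.
Total: 21 rows.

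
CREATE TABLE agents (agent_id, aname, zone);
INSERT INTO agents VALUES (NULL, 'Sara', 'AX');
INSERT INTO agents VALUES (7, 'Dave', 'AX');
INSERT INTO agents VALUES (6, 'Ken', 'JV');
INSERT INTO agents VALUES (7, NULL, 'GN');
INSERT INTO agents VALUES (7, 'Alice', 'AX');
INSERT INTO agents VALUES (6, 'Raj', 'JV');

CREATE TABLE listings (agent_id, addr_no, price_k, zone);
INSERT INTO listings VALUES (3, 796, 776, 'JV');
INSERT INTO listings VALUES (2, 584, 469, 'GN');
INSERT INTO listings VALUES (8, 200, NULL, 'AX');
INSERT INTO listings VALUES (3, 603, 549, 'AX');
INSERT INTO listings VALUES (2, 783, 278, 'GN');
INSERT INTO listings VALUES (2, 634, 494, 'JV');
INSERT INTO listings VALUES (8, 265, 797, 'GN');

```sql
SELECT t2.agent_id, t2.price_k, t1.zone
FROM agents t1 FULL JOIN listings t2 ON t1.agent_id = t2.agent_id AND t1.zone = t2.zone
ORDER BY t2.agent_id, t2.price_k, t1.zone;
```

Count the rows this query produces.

FULL OUTER JOIN keeps every row from both sides; unmatched rows get NULL for the other side's columns.
Matching on t1.agent_id = t2.agent_id AND t1.zone = t2.zone. A NULL in a compared column never satisfies the condition.
- t1 row (agent_id=NULL, zone=AX): no match → kept, t2 columns NULL.
- t1 row (agent_id=7, zone=AX): no match → kept, t2 columns NULL.
- t1 row (agent_id=6, zone=JV): no match → kept, t2 columns NULL.
- t1 row (agent_id=7, zone=GN): no match → kept, t2 columns NULL.
- t1 row (agent_id=7, zone=AX): no match → kept, t2 columns NULL.
- t1 row (agent_id=6, zone=JV): no match → kept, t2 columns NULL.
- plus 7 unmatched t2 row(s), each kept with NULL t1 columns.
Total: 0 matched + 13 padded = 13 rows.

13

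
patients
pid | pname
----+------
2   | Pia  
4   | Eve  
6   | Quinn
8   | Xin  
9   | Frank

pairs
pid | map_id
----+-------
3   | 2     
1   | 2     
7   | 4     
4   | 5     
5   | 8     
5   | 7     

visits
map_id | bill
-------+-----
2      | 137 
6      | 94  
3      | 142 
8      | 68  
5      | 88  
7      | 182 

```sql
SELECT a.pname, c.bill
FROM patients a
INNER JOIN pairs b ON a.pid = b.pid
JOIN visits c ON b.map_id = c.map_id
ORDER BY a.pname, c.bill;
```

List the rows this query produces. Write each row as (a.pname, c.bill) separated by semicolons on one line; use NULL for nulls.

(Eve, 88)

Evaluate left to right. First `patients a INNER JOIN pairs b` on pid: 1 row(s).
Then INNER JOIN `visits c` on map_id: keep only rows whose b.map_id appears in c.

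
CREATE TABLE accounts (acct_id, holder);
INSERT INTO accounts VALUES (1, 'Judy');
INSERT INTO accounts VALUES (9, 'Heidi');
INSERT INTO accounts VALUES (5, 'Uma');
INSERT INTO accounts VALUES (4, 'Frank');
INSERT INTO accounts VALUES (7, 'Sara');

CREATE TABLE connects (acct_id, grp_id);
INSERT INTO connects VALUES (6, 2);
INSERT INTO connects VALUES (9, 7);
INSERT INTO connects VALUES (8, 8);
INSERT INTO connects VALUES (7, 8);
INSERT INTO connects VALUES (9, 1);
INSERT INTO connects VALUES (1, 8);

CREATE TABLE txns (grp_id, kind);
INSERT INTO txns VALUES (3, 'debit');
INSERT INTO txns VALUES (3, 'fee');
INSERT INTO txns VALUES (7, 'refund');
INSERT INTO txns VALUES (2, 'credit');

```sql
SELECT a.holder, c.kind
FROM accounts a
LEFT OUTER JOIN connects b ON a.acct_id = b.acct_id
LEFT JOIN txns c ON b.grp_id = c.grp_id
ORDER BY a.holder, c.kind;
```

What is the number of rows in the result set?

6

Joins associate left-to-right: accounts LEFT JOIN connects on acct_id gives 6 intermediate row(s).
Then LEFT JOIN `txns c` on grp_id: each of those 6 rows is kept; rows whose b.grp_id has no match in c get NULL for c's columns.
Result: 6 row(s).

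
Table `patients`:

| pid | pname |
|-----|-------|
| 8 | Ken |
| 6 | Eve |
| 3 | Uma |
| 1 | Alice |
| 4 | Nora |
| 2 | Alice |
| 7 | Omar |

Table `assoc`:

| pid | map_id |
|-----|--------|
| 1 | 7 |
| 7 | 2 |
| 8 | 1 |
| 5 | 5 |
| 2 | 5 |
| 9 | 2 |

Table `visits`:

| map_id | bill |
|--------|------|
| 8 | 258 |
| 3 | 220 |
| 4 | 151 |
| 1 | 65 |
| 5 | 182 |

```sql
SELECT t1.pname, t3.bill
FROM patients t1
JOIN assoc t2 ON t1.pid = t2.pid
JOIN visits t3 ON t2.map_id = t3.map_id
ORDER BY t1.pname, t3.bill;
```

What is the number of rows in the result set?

Joins associate left-to-right: patients INNER JOIN assoc on pid gives 4 intermediate row(s).
Then INNER JOIN `visits t3` on map_id: keep only rows whose t2.map_id appears in t3.
Result: 2 row(s).

2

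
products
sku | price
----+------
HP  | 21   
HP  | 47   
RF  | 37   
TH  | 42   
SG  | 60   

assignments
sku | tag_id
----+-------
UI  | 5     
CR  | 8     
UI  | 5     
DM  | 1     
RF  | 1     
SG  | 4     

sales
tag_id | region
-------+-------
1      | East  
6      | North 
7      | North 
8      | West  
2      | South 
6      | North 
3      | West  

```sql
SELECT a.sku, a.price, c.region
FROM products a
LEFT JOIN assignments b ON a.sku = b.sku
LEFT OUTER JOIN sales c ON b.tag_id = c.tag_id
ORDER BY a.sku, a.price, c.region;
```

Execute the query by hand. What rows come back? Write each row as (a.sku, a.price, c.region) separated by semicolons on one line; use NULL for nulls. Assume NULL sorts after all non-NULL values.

(HP, 21, NULL); (HP, 47, NULL); (RF, 37, East); (SG, 60, NULL); (TH, 42, NULL)

Step 1 — a LEFT JOIN b on sku → 5 row(s).
Then LEFT JOIN `sales c` on tag_id: each of those 5 rows is kept; rows whose b.tag_id has no match in c get NULL for c's columns.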